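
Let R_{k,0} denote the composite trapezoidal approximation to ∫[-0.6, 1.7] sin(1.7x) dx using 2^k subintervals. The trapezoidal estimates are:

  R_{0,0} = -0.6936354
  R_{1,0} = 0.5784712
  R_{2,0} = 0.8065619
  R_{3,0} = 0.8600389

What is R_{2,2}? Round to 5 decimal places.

0.87460

R_{1,1} = 0.5784712 + (0.5784712 − (-0.6936354))/3 = 1.0025067
R_{2,1} = (4·0.8065619 − 0.5784712) / 3 = 0.8825921
R_{2,2} = (16·0.8825921 − 1.0025067) / 15 = 0.8745978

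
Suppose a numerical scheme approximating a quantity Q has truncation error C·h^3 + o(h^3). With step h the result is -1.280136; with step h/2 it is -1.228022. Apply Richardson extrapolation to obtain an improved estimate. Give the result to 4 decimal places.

The leading error scales as h^3; refining by a factor of 2 reduces it by 2^3 = 8.
Extrapolated value = (8·A(h/2) − A(h)) / (8 − 1)
= (8·(-1.228022) − (-1.280136)) / 7
= -8.544040 / 7 = -1.220577

-1.2206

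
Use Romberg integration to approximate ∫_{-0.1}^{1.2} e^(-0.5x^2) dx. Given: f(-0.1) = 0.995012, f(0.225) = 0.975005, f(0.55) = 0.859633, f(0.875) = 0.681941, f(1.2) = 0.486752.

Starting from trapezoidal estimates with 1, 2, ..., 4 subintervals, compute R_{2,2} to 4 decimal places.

1.0647

R_{0,0} (trapezoid, 1 panel, h=1.3000): 0.963147
R_{1,0} (trapezoid, 2 panels, h=0.6500): 1.040335
R_{2,0} (trapezoid, 4 panels, h=0.3250): 1.058675
R_{1,1} = 1.040335 + (1.040335 − 0.963147)/3 = 1.066064
R_{2,1} = 1.058675 + (1.058675 − 1.040335)/3 = 1.064788
R_{2,2} = 1.064788 + (1.064788 − 1.066064)/15 = 1.064703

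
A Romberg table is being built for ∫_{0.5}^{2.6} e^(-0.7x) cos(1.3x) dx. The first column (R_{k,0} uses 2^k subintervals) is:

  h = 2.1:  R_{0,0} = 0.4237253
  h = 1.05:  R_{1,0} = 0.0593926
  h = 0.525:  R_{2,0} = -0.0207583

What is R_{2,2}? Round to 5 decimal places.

R_{1,1} = (4·0.0593926 − 0.4237253) / 3 = -0.0620516
R_{2,1} = -0.0207583 + (-0.0207583 − 0.0593926)/3 = -0.0474753
R_{2,2} = -0.0474753 + (-0.0474753 − (-0.0620516))/15 = -0.0465035

-0.04650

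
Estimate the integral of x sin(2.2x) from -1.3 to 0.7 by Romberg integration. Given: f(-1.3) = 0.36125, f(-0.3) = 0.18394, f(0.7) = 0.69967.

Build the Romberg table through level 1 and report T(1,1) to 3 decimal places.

T(0,0) (trapezoid, 1 panel, h=2.0000): 1.06092
T(1,0) (trapezoid, 2 panels, h=1.0000): 0.71440
T(1,1) = 0.71440 + (0.71440 − 1.06092)/3 = 0.59889

0.599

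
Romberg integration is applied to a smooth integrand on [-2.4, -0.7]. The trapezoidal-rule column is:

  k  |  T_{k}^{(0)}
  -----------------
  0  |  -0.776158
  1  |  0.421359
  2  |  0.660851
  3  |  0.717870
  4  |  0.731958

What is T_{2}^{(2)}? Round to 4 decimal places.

T_{1}^{(1)} = 0.421359 + (0.421359 − (-0.776158))/3 = 0.820531
T_{2}^{(1)} = (4·0.660851 − 0.421359) / 3 = 0.740682
T_{2}^{(2)} = 0.740682 + (0.740682 − 0.820531)/15 = 0.735359
(Column j=1 coincides with Simpson's rule on the same nodes.)

0.7354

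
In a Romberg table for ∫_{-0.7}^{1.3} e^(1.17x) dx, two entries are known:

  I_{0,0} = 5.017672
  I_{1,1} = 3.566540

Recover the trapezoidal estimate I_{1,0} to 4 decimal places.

3.9293

From I_{1,1} = (4·I_{1,0} − I_{0,0})/3, solve for I_{1,0}:
4·I_{1,0} = 3·3.566540 + 5.017672 = 15.717292
I_{1,0} = 3.929323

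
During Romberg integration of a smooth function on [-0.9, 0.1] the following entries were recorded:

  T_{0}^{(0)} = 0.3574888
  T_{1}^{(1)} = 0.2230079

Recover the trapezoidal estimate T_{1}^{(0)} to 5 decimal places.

0.25663

From T_{1}^{(1)} = (4·T_{1}^{(0)} − T_{0}^{(0)})/3, solve for T_{1}^{(0)}:
4·T_{1}^{(0)} = 3·0.2230079 + 0.3574888 = 1.0265125
T_{1}^{(0)} = 0.2566281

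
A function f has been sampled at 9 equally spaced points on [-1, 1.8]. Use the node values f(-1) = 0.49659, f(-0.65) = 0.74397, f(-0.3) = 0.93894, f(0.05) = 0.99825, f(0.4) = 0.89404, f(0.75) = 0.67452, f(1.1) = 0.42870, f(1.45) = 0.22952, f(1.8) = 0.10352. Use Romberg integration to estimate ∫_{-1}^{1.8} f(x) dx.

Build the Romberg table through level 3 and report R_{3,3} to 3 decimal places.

R_{0,0} (trapezoid, 1 panel, h=2.8000): 0.84015
R_{1,0} (trapezoid, 2 panels, h=1.4000): 1.67173
R_{2,0} (trapezoid, 4 panels, h=0.7000): 1.79321
R_{3,0} (trapezoid, 8 panels, h=0.3500): 1.82280
R_{1,1} = 1.67173 + (1.67173 − 0.84015)/3 = 1.94892
R_{2,1} = 1.79321 + (1.79321 − 1.67173)/3 = 1.83370
R_{3,1} = 1.82280 + (1.82280 − 1.79321)/3 = 1.83266
R_{2,2} = 1.83370 + (1.83370 − 1.94892)/15 = 1.82602
R_{3,2} = 1.83266 + (1.83266 − 1.83370)/15 = 1.83259
R_{3,3} = 1.83259 + (1.83259 − 1.82602)/63 = 1.83269

1.833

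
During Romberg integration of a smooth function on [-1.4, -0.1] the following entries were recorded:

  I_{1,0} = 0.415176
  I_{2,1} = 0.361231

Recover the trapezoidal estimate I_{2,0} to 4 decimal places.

0.3747

From I_{2,1} = (4·I_{2,0} − I_{1,0})/3, solve for I_{2,0}:
4·I_{2,0} = 3·0.361231 + 0.415176 = 1.498869
I_{2,0} = 0.374717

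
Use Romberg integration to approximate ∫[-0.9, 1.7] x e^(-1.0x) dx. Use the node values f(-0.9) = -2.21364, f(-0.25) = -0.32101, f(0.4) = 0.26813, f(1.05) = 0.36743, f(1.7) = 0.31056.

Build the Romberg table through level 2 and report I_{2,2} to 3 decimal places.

I_{0,0} (trapezoid, 1 panel, h=2.6000): -2.47400
I_{1,0} (trapezoid, 2 panels, h=1.3000): -0.88843
I_{2,0} (trapezoid, 4 panels, h=0.6500): -0.41404
I_{1,1} = -0.88843 + (-0.88843 − (-2.47400))/3 = -0.35991
I_{2,1} = -0.41404 + (-0.41404 − (-0.88843))/3 = -0.25591
I_{2,2} = -0.25591 + (-0.25591 − (-0.35991))/15 = -0.24898

-0.249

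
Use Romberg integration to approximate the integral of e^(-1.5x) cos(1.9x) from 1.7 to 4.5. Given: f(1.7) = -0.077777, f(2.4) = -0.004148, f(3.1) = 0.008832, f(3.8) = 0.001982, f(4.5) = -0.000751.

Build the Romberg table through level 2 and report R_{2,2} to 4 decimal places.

-0.0160

R_{0,0} (trapezoid, 1 panel, h=2.8000): -0.109939
R_{1,0} (trapezoid, 2 panels, h=1.4000): -0.042605
R_{2,0} (trapezoid, 4 panels, h=0.7000): -0.022819
R_{1,1} = -0.042605 + (-0.042605 − (-0.109939))/3 = -0.020160
R_{2,1} = -0.022819 + (-0.022819 − (-0.042605))/3 = -0.016224
R_{2,2} = -0.016224 + (-0.016224 − (-0.020160))/15 = -0.015962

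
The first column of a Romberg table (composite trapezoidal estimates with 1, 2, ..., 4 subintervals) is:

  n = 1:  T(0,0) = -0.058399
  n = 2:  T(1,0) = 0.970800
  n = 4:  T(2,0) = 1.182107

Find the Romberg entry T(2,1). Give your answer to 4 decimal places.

T(2,1) = 1.182107 + (1.182107 − 0.970800)/3 = 1.252543

1.2525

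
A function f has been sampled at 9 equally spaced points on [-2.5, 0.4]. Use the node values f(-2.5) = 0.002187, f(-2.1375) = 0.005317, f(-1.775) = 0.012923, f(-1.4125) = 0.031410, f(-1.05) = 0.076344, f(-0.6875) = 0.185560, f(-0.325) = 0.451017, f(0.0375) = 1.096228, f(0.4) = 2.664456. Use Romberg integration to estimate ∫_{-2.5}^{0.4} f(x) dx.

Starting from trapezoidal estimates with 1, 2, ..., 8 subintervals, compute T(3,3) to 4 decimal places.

T(0,0) (trapezoid, 1 panel, h=2.9000): 3.866632
T(1,0) (trapezoid, 2 panels, h=1.4500): 2.044015
T(2,0) (trapezoid, 4 panels, h=0.7250): 1.358364
T(3,0) (trapezoid, 8 panels, h=0.3625): 1.157144
T(1,1) = 2.044015 + (2.044015 − 3.866632)/3 = 1.436476
T(2,1) = 1.358364 + (1.358364 − 2.044015)/3 = 1.129814
T(3,1) = 1.157144 + (1.157144 − 1.358364)/3 = 1.090071
T(2,2) = 1.129814 + (1.129814 − 1.436476)/15 = 1.109370
T(3,2) = 1.090071 + (1.090071 − 1.129814)/15 = 1.087421
T(3,3) = 1.087421 + (1.087421 − 1.109370)/63 = 1.087073

1.0871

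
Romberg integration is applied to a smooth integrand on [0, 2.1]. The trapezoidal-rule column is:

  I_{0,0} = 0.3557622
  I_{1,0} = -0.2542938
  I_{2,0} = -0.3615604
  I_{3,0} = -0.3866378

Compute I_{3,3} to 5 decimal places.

I_{1,1} = -0.2542938 + (-0.2542938 − 0.3557622)/3 = -0.4576458
I_{2,1} = (4·(-0.3615604) − (-0.2542938)) / 3 = -0.3973159
I_{3,1} = -0.3866378 + (-0.3866378 − (-0.3615604))/3 = -0.3949969
I_{2,2} = (16·(-0.3973159) − (-0.4576458)) / 15 = -0.3932939
I_{3,2} = -0.3949969 + (-0.3949969 − (-0.3973159))/15 = -0.3948423
I_{3,3} = -0.3948423 + (-0.3948423 − (-0.3932939))/63 = -0.3948669

-0.39487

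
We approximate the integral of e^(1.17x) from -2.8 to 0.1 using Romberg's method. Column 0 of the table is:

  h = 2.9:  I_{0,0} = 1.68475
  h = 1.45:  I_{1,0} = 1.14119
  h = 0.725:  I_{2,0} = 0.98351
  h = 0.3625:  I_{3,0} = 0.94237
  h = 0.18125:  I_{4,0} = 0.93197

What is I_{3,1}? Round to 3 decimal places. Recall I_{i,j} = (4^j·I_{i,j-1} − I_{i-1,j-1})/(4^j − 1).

0.929

Richardson extrapolation on the trapezoidal column (denominator 4−1=3):
I_{3,1} = (4·0.94237 − 0.98351) / 3 = 0.92866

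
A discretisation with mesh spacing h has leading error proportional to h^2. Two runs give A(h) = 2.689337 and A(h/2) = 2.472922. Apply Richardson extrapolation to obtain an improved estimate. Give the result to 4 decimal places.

The leading error scales as h^2; refining by a factor of 2 reduces it by 2^2 = 4.
Extrapolated value = (4·A(h/2) − A(h)) / (4 − 1)
= (4·2.472922 − 2.689337) / 3
= 7.202351 / 3 = 2.400784

2.4008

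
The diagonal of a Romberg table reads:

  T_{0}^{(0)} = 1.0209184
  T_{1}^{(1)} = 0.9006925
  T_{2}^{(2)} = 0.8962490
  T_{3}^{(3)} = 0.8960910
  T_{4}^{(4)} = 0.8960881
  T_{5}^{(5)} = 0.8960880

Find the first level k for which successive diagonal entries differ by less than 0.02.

|T_{1}^{(1)} − T_{0}^{(0)}| = 0.1202259 ≥ 0.02
|T_{2}^{(2)} − T_{1}^{(1)}| = 0.0044435 < 0.02

k = 2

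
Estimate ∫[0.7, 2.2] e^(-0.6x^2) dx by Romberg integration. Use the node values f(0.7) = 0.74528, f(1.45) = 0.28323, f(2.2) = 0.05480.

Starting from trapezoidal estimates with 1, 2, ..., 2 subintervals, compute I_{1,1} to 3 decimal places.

0.483

I_{0,0} (trapezoid, 1 panel, h=1.5000): 0.60006
I_{1,0} (trapezoid, 2 panels, h=0.7500): 0.51245
I_{1,1} = 0.51245 + (0.51245 − 0.60006)/3 = 0.48325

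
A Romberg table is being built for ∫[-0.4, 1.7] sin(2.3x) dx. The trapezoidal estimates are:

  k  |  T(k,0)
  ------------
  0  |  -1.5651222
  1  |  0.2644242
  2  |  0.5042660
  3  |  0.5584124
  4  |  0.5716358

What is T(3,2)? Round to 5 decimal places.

Richardson extrapolation on the trapezoidal column (denominator 4−1=3):
T(2,1) = (4·0.5042660 − 0.2644242) / 3 = 0.5842133
T(3,1) = (4·0.5584124 − 0.5042660) / 3 = 0.5764612
T(3,2) = 0.5764612 + (0.5764612 − 0.5842133)/15 = 0.5759444
(Column j=1 coincides with Simpson's rule on the same nodes.)

0.57594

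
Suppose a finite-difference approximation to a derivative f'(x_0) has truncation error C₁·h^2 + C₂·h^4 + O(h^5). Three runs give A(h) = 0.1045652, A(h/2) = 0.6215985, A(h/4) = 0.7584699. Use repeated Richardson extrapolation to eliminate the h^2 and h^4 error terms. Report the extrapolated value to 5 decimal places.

First eliminate the h^2 term (factor 2^2 = 4):
  B₁ = (4·0.6215985 − 0.1045652)/3 = 0.7939429
  B₂ = (4·0.7584699 − 0.6215985)/3 = 0.8040937
Then eliminate the h^4 term (factor 2^4 = 16):
  (16·0.8040937 − 0.7939429)/15 = 0.8047704

0.80477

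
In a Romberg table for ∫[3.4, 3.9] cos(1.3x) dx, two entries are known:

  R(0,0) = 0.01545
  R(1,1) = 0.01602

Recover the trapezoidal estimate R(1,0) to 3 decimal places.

0.016

From R(1,1) = (4·R(1,0) − R(0,0))/3, solve for R(1,0):
4·R(1,0) = 3·0.01602 + 0.01545 = 0.06351
R(1,0) = 0.01588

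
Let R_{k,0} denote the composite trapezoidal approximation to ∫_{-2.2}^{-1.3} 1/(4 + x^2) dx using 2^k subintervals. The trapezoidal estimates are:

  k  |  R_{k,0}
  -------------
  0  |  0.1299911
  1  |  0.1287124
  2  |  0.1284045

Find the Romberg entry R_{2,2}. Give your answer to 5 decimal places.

Richardson extrapolation on the trapezoidal column (denominator 4−1=3):
R_{1,1} = 0.1287124 + (0.1287124 − 0.1299911)/3 = 0.1282862
R_{2,1} = 0.1284045 + (0.1284045 − 0.1287124)/3 = 0.1283019
R_{2,2} = (16·0.1283019 − 0.1282862) / 15 = 0.1283029

0.12830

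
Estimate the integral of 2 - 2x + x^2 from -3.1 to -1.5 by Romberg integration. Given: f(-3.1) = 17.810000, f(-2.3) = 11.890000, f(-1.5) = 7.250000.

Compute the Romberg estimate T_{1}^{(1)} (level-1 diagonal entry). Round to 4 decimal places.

19.3653

T_{0}^{(0)} (trapezoid, 1 panel, h=1.6000): 20.048000
T_{1}^{(0)} (trapezoid, 2 panels, h=0.8000): 19.536000
T_{1}^{(1)} = 19.536000 + (19.536000 − 20.048000)/3 = 19.365333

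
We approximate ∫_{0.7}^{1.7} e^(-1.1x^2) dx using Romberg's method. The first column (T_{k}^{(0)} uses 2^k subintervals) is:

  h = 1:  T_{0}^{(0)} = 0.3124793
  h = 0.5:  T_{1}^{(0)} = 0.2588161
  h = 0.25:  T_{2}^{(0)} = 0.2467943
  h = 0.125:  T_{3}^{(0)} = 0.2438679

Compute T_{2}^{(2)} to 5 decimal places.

Richardson extrapolation on the trapezoidal column (denominator 4−1=3):
T_{1}^{(1)} = (4·0.2588161 − 0.3124793) / 3 = 0.2409284
T_{2}^{(1)} = 0.2467943 + (0.2467943 − 0.2588161)/3 = 0.2427870
T_{2}^{(2)} = 0.2427870 + (0.2427870 − 0.2409284)/15 = 0.2429109
(Column j=1 coincides with Simpson's rule on the same nodes.)

0.24291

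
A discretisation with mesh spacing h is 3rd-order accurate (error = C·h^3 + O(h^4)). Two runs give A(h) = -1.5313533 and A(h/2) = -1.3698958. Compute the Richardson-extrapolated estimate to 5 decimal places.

-1.34683

The leading error scales as h^3; refining by a factor of 2 reduces it by 2^3 = 8.
Extrapolated value = (8·A(h/2) − A(h)) / (8 − 1)
= (8·(-1.3698958) − (-1.5313533)) / 7
= -9.4278131 / 7 = -1.3468304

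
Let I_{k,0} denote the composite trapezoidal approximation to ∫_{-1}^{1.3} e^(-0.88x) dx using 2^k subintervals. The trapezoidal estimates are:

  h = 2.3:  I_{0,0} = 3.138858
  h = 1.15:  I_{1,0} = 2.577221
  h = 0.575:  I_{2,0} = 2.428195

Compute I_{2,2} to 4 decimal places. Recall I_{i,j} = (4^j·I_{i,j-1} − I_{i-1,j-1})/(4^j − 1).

Richardson extrapolation on the trapezoidal column (denominator 4−1=3):
I_{1,1} = (4·2.577221 − 3.138858) / 3 = 2.390009
I_{2,1} = 2.428195 + (2.428195 − 2.577221)/3 = 2.378520
I_{2,2} = (16·2.378520 − 2.390009) / 15 = 2.377754

2.3778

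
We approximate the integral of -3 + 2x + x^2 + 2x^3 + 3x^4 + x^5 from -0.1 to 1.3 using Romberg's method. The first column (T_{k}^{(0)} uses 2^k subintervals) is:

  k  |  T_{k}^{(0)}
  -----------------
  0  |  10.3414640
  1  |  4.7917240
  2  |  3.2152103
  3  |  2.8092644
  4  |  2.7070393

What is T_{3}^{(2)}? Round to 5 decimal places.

2.67290

Richardson extrapolation on the trapezoidal column (denominator 4−1=3):
T_{2}^{(1)} = (4·3.2152103 − 4.7917240) / 3 = 2.6897057
T_{3}^{(1)} = (4·2.8092644 − 3.2152103) / 3 = 2.6739491
T_{3}^{(2)} = (16·2.6739491 − 2.6897057) / 15 = 2.6728987
(Column j=1 coincides with Simpson's rule on the same nodes.)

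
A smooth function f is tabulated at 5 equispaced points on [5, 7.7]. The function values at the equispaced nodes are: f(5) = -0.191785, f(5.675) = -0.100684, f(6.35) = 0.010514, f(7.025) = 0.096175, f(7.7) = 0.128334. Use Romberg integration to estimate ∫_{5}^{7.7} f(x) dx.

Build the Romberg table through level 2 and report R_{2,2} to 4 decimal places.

-0.0139

R_{0,0} (trapezoid, 1 panel, h=2.7000): -0.085659
R_{1,0} (trapezoid, 2 panels, h=1.3500): -0.028636
R_{2,0} (trapezoid, 4 panels, h=0.6750): -0.017361
R_{1,1} = -0.028636 + (-0.028636 − (-0.085659))/3 = -0.009628
R_{2,1} = -0.017361 + (-0.017361 − (-0.028636))/3 = -0.013603
R_{2,2} = -0.013603 + (-0.013603 − (-0.009628))/15 = -0.013868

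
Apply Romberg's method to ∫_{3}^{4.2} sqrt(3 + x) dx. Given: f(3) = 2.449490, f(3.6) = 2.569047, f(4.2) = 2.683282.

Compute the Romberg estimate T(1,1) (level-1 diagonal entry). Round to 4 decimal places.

T(0,0) (trapezoid, 1 panel, h=1.2000): 3.079663
T(1,0) (trapezoid, 2 panels, h=0.6000): 3.081260
T(1,1) = 3.081260 + (3.081260 − 3.079663)/3 = 3.081792

3.0818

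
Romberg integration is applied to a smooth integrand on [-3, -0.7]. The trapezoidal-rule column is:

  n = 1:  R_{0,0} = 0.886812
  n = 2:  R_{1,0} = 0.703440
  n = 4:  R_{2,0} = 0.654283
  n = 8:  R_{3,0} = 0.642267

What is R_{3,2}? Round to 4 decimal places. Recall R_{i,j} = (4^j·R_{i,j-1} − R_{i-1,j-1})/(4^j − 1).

R_{2,1} = 0.654283 + (0.654283 − 0.703440)/3 = 0.637897
R_{3,1} = 0.642267 + (0.642267 − 0.654283)/3 = 0.638262
R_{3,2} = 0.638262 + (0.638262 − 0.637897)/15 = 0.638286
(Column j=1 coincides with Simpson's rule on the same nodes.)

0.6383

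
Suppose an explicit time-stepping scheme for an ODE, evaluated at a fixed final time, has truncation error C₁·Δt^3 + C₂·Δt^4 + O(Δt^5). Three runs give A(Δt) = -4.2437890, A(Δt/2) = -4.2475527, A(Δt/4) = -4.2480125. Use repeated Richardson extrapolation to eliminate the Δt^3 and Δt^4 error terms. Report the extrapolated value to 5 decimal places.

First eliminate the Δt^3 term (factor 2^3 = 8):
  B₁ = (8·(-4.2475527) − (-4.2437890))/7 = -4.2480904
  B₂ = (8·(-4.2480125) − (-4.2475527))/7 = -4.2480782
Then eliminate the Δt^4 term (factor 2^4 = 16):
  (16·(-4.2480782) − (-4.2480904))/15 = -4.2480774

-4.24808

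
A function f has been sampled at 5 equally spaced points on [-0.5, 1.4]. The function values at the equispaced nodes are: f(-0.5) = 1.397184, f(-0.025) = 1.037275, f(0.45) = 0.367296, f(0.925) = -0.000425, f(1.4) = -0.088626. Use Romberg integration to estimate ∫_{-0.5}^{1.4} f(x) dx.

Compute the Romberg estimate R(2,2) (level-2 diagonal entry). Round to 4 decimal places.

R(0,0) (trapezoid, 1 panel, h=1.9000): 1.243130
R(1,0) (trapezoid, 2 panels, h=0.9500): 0.970496
R(2,0) (trapezoid, 4 panels, h=0.4750): 0.977752
R(1,1) = 0.970496 + (0.970496 − 1.243130)/3 = 0.879618
R(2,1) = 0.977752 + (0.977752 − 0.970496)/3 = 0.980171
R(2,2) = 0.980171 + (0.980171 − 0.879618)/15 = 0.986875

0.9869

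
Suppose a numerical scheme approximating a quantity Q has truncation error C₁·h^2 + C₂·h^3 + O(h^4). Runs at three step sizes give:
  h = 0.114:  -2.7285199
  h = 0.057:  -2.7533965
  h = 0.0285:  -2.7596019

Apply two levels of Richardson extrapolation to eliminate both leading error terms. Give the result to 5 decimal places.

First eliminate the h^2 term (factor 2^2 = 4):
  B₁ = (4·(-2.7533965) − (-2.7285199))/3 = -2.7616887
  B₂ = (4·(-2.7596019) − (-2.7533965))/3 = -2.7616704
Then eliminate the h^3 term (factor 2^3 = 8):
  (8·(-2.7616704) − (-2.7616887))/7 = -2.7616678

-2.76167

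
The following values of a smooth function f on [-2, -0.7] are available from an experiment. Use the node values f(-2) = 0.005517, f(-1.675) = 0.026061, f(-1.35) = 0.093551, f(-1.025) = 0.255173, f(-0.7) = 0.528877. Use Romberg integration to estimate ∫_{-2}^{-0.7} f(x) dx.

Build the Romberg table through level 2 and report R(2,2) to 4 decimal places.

0.2002

R(0,0) (trapezoid, 1 panel, h=1.3000): 0.347356
R(1,0) (trapezoid, 2 panels, h=0.6500): 0.234486
R(2,0) (trapezoid, 4 panels, h=0.3250): 0.208644
R(1,1) = 0.234486 + (0.234486 − 0.347356)/3 = 0.196863
R(2,1) = 0.208644 + (0.208644 − 0.234486)/3 = 0.200030
R(2,2) = 0.200030 + (0.200030 − 0.196863)/15 = 0.200241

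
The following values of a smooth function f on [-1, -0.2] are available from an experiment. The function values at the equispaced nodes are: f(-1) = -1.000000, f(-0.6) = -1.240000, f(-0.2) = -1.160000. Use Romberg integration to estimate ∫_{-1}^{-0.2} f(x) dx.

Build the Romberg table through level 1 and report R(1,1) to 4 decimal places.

R(0,0) (trapezoid, 1 panel, h=0.8000): -0.864000
R(1,0) (trapezoid, 2 panels, h=0.4000): -0.928000
R(1,1) = -0.928000 + (-0.928000 − (-0.864000))/3 = -0.949333

-0.9493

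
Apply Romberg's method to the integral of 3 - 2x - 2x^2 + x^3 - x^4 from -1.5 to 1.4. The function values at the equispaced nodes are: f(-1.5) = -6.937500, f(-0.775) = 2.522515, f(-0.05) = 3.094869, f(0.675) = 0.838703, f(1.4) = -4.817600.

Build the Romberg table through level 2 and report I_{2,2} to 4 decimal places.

I_{0,0} (trapezoid, 1 panel, h=2.9000): -17.044895
I_{1,0} (trapezoid, 2 panels, h=1.4500): -4.034887
I_{2,0} (trapezoid, 4 panels, h=0.7250): 0.419439
I_{1,1} = -4.034887 + (-4.034887 − (-17.044895))/3 = 0.301782
I_{2,1} = 0.419439 + (0.419439 − (-4.034887))/3 = 1.904214
I_{2,2} = 1.904214 + (1.904214 − 0.301782)/15 = 2.011043

2.0110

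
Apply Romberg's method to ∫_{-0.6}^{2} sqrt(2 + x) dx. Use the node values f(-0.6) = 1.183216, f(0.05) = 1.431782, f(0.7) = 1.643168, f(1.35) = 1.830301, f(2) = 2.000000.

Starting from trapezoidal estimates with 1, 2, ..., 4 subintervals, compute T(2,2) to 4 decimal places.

T(0,0) (trapezoid, 1 panel, h=2.6000): 4.138181
T(1,0) (trapezoid, 2 panels, h=1.3000): 4.205209
T(2,0) (trapezoid, 4 panels, h=0.6500): 4.222958
T(1,1) = 4.205209 + (4.205209 − 4.138181)/3 = 4.227552
T(2,1) = 4.222958 + (4.222958 − 4.205209)/3 = 4.228874
T(2,2) = 4.228874 + (4.228874 − 4.227552)/15 = 4.228962

4.2290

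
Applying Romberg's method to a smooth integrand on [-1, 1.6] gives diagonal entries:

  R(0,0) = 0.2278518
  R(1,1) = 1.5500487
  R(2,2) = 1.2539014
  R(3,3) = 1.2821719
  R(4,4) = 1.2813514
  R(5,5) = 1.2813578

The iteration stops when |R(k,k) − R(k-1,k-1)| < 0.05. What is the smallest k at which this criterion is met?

|R(1,1) − R(0,0)| = 1.3221969 ≥ 0.05
|R(2,2) − R(1,1)| = 0.2961473 ≥ 0.05
|R(3,3) − R(2,2)| = 0.0282705 < 0.05

k = 3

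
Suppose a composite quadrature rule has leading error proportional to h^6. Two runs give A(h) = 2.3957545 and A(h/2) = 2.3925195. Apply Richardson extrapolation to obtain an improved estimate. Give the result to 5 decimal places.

The leading error scales as h^6; refining by a factor of 2 reduces it by 2^6 = 64.
Extrapolated value = (64·A(h/2) − A(h)) / (64 − 1)
= (64·2.3925195 − 2.3957545) / 63
= 150.7254935 / 63 = 2.3924682

2.39247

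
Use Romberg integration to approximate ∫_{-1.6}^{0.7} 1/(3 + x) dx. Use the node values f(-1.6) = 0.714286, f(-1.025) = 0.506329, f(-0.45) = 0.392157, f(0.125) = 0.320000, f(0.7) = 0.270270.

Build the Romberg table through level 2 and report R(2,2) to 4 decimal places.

R(0,0) (trapezoid, 1 panel, h=2.3000): 1.132239
R(1,0) (trapezoid, 2 panels, h=1.1500): 1.017100
R(2,0) (trapezoid, 4 panels, h=0.5750): 0.983689
R(1,1) = 1.017100 + (1.017100 − 1.132239)/3 = 0.978720
R(2,1) = 0.983689 + (0.983689 − 1.017100)/3 = 0.972552
R(2,2) = 0.972552 + (0.972552 − 0.978720)/15 = 0.972141

0.9721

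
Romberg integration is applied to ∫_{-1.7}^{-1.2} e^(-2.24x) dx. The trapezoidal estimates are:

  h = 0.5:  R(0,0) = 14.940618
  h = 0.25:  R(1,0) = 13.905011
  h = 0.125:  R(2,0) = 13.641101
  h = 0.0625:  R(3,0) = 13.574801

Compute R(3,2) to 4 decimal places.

R(2,1) = (4·13.641101 − 13.905011) / 3 = 13.553131
R(3,1) = 13.574801 + (13.574801 − 13.641101)/3 = 13.552701
R(3,2) = 13.552701 + (13.552701 − 13.553131)/15 = 13.552672

13.5527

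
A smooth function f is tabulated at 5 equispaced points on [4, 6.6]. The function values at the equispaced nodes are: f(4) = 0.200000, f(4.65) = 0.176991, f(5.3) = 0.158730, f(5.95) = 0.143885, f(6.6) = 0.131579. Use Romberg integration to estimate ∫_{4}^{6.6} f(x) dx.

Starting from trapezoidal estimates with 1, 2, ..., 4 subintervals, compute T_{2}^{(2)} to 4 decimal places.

T_{0}^{(0)} (trapezoid, 1 panel, h=2.6000): 0.431053
T_{1}^{(0)} (trapezoid, 2 panels, h=1.3000): 0.421875
T_{2}^{(0)} (trapezoid, 4 panels, h=0.6500): 0.419507
T_{1}^{(1)} = 0.421875 + (0.421875 − 0.431053)/3 = 0.418816
T_{2}^{(1)} = 0.419507 + (0.419507 − 0.421875)/3 = 0.418718
T_{2}^{(2)} = 0.418718 + (0.418718 − 0.418816)/15 = 0.418711

0.4187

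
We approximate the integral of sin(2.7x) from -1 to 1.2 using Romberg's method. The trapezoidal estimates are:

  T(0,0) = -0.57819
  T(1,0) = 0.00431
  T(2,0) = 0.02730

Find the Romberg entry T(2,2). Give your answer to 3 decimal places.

0.024

Richardson extrapolation on the trapezoidal column (denominator 4−1=3):
T(1,1) = 0.00431 + (0.00431 − (-0.57819))/3 = 0.19848
T(2,1) = (4·0.02730 − 0.00431) / 3 = 0.03496
T(2,2) = 0.03496 + (0.03496 − 0.19848)/15 = 0.02406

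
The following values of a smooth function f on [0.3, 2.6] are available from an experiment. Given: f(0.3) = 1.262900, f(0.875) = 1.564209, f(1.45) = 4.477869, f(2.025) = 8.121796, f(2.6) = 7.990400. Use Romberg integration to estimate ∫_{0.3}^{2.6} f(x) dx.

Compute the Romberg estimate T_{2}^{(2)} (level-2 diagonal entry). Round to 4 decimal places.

10.9495

T_{0}^{(0)} (trapezoid, 1 panel, h=2.3000): 10.641295
T_{1}^{(0)} (trapezoid, 2 panels, h=1.1500): 10.470197
T_{2}^{(0)} (trapezoid, 4 panels, h=0.5750): 10.804551
T_{1}^{(1)} = 10.470197 + (10.470197 − 10.641295)/3 = 10.413164
T_{2}^{(1)} = 10.804551 + (10.804551 − 10.470197)/3 = 10.916002
T_{2}^{(2)} = 10.916002 + (10.916002 − 10.413164)/15 = 10.949525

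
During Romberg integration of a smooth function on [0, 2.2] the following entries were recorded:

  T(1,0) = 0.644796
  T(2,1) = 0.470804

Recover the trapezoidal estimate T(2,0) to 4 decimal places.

0.5143

From T(2,1) = (4·T(2,0) − T(1,0))/3, solve for T(2,0):
4·T(2,0) = 3·0.470804 + 0.644796 = 2.057208
T(2,0) = 0.514302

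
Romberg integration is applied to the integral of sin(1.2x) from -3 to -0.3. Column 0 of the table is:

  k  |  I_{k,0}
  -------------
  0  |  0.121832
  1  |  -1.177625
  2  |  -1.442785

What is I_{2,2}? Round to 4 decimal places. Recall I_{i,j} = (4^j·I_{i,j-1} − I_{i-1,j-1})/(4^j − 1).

Richardson extrapolation on the trapezoidal column (denominator 4−1=3):
I_{1,1} = (4·(-1.177625) − 0.121832) / 3 = -1.610777
I_{2,1} = -1.442785 + (-1.442785 − (-1.177625))/3 = -1.531172
I_{2,2} = (16·(-1.531172) − (-1.610777)) / 15 = -1.525865

-1.5259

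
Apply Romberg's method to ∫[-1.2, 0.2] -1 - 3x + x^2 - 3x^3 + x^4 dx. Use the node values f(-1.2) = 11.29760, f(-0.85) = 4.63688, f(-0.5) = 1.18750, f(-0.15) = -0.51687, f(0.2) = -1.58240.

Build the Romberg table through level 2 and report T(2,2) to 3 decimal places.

T(0,0) (trapezoid, 1 panel, h=1.4000): 6.80064
T(1,0) (trapezoid, 2 panels, h=0.7000): 4.23157
T(2,0) (trapezoid, 4 panels, h=0.3500): 3.55779
T(1,1) = 4.23157 + (4.23157 − 6.80064)/3 = 3.37521
T(2,1) = 3.55779 + (3.55779 − 4.23157)/3 = 3.33320
T(2,2) = 3.33320 + (3.33320 − 3.37521)/15 = 3.33040

3.330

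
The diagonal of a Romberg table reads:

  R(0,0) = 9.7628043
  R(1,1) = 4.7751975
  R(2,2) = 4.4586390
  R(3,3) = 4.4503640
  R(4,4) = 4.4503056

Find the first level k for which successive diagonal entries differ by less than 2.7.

k = 2

|R(1,1) − R(0,0)| = 4.9876068 ≥ 2.7
|R(2,2) − R(1,1)| = 0.3165585 < 2.7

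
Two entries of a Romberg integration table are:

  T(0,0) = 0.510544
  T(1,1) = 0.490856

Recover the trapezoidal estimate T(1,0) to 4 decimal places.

From T(1,1) = (4·T(1,0) − T(0,0))/3, solve for T(1,0):
4·T(1,0) = 3·0.490856 + 0.510544 = 1.983112
T(1,0) = 0.495778

0.4958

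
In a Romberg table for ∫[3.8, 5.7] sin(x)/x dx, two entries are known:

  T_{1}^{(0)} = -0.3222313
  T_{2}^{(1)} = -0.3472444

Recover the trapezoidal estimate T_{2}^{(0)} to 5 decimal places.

From T_{2}^{(1)} = (4·T_{2}^{(0)} − T_{1}^{(0)})/3, solve for T_{2}^{(0)}:
4·T_{2}^{(0)} = 3·(-0.3472444) + (-0.3222313) = -1.3639645
T_{2}^{(0)} = -0.3409911

-0.34099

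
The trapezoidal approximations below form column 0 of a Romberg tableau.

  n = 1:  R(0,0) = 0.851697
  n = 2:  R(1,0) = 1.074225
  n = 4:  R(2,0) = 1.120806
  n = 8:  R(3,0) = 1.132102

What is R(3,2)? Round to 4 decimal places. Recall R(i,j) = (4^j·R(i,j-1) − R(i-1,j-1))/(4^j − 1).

1.1358

R(2,1) = 1.120806 + (1.120806 − 1.074225)/3 = 1.136333
R(3,1) = 1.132102 + (1.132102 − 1.120806)/3 = 1.135867
R(3,2) = (16·1.135867 − 1.136333) / 15 = 1.135836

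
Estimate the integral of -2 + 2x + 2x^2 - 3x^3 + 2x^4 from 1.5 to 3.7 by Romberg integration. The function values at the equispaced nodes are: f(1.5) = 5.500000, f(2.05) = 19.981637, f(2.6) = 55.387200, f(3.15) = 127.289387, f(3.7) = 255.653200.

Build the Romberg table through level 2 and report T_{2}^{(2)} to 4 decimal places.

176.1318

T_{0}^{(0)} (trapezoid, 1 panel, h=2.2000): 287.268520
T_{1}^{(0)} (trapezoid, 2 panels, h=1.1000): 204.560180
T_{2}^{(0)} (trapezoid, 4 panels, h=0.5500): 183.279153
T_{1}^{(1)} = 204.560180 + (204.560180 − 287.268520)/3 = 176.990733
T_{2}^{(1)} = 183.279153 + (183.279153 − 204.560180)/3 = 176.185477
T_{2}^{(2)} = 176.185477 + (176.185477 − 176.990733)/15 = 176.131793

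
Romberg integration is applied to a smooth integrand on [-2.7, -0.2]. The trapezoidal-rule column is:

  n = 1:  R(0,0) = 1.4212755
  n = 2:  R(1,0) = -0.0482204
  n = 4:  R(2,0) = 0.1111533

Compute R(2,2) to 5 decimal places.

0.21110

R(1,1) = -0.0482204 + (-0.0482204 − 1.4212755)/3 = -0.5380524
R(2,1) = (4·0.1111533 − (-0.0482204)) / 3 = 0.1642779
R(2,2) = 0.1642779 + (0.1642779 − (-0.5380524))/15 = 0.2110999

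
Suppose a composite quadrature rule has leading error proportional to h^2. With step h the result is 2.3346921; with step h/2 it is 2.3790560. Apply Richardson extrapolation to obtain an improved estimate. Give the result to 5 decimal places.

Extrapolated value = (4·A(h/2) − A(h)) / (4 − 1)
= (4·2.3790560 − 2.3346921) / 3
= 7.1815319 / 3 = 2.3938440

2.39384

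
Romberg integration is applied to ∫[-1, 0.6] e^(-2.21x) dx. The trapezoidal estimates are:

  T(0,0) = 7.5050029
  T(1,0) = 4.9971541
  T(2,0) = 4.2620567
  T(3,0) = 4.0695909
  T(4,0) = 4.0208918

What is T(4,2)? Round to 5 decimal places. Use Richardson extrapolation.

Richardson extrapolation on the trapezoidal column (denominator 4−1=3):
T(3,1) = 4.0695909 + (4.0695909 − 4.2620567)/3 = 4.0054356
T(4,1) = (4·4.0208918 − 4.0695909) / 3 = 4.0046588
T(4,2) = (16·4.0046588 − 4.0054356) / 15 = 4.0046070

4.00461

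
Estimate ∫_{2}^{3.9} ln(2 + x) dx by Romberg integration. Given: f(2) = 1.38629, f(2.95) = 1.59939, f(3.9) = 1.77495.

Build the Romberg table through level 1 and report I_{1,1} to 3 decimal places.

I_{0,0} (trapezoid, 1 panel, h=1.9000): 3.00318
I_{1,0} (trapezoid, 2 panels, h=0.9500): 3.02101
I_{1,1} = 3.02101 + (3.02101 − 3.00318)/3 = 3.02695

3.027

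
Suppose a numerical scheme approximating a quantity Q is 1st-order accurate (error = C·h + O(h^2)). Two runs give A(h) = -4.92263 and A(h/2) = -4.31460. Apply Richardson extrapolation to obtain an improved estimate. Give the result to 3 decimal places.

The leading error scales as h; refining by a factor of 2 reduces it by 2^1 = 2.
Extrapolated value = (2·A(h/2) − A(h)) / (2 − 1)
= (2·(-4.31460) − (-4.92263)) / 1
= -3.70657 / 1 = -3.70657

-3.707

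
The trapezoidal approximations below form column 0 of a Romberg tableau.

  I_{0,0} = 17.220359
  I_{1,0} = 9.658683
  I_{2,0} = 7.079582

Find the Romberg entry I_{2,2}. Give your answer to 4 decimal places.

Richardson extrapolation on the trapezoidal column (denominator 4−1=3):
I_{1,1} = (4·9.658683 − 17.220359) / 3 = 7.138124
I_{2,1} = 7.079582 + (7.079582 − 9.658683)/3 = 6.219882
I_{2,2} = 6.219882 + (6.219882 − 7.138124)/15 = 6.158666
(Column j=1 coincides with Simpson's rule on the same nodes.)

6.1587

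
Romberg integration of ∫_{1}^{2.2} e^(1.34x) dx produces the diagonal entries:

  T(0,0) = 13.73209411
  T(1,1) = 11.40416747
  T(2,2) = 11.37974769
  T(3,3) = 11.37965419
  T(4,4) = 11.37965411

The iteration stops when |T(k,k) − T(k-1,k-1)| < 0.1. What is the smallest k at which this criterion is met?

|T(1,1) − T(0,0)| = 2.32792664 ≥ 0.1
|T(2,2) − T(1,1)| = 0.02441978 < 0.1

k = 2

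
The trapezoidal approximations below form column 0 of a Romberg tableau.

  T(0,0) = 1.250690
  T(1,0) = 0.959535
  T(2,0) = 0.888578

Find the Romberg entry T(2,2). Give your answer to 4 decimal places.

T(1,1) = (4·0.959535 − 1.250690) / 3 = 0.862483
T(2,1) = (4·0.888578 − 0.959535) / 3 = 0.864926
T(2,2) = 0.864926 + (0.864926 − 0.862483)/15 = 0.865089
(Column j=1 coincides with Simpson's rule on the same nodes.)

0.8651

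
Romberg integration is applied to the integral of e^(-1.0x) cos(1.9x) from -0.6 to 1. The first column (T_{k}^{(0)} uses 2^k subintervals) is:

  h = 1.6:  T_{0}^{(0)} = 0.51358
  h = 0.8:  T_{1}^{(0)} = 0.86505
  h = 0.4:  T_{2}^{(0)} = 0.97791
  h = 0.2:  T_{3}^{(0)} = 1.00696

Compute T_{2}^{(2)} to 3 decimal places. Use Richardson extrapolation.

1.018

Richardson extrapolation on the trapezoidal column (denominator 4−1=3):
T_{1}^{(1)} = (4·0.86505 − 0.51358) / 3 = 0.98221
T_{2}^{(1)} = 0.97791 + (0.97791 − 0.86505)/3 = 1.01553
T_{2}^{(2)} = 1.01553 + (1.01553 − 0.98221)/15 = 1.01775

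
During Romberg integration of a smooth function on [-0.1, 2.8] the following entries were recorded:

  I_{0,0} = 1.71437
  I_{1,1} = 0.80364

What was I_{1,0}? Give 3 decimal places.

From I_{1,1} = (4·I_{1,0} − I_{0,0})/3, solve for I_{1,0}:
4·I_{1,0} = 3·0.80364 + 1.71437 = 4.12529
I_{1,0} = 1.03132

1.031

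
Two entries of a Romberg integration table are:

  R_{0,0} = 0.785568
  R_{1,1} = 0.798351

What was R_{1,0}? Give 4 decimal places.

0.7952

From R_{1,1} = (4·R_{1,0} − R_{0,0})/3, solve for R_{1,0}:
4·R_{1,0} = 3·0.798351 + 0.785568 = 3.180621
R_{1,0} = 0.795155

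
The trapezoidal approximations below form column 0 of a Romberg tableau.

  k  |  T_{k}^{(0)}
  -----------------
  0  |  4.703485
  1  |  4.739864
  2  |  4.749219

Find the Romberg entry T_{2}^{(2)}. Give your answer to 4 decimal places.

4.7524

Richardson extrapolation on the trapezoidal column (denominator 4−1=3):
T_{1}^{(1)} = 4.739864 + (4.739864 − 4.703485)/3 = 4.751990
T_{2}^{(1)} = (4·4.749219 − 4.739864) / 3 = 4.752337
T_{2}^{(2)} = (16·4.752337 − 4.751990) / 15 = 4.752360
(Column j=1 coincides with Simpson's rule on the same nodes.)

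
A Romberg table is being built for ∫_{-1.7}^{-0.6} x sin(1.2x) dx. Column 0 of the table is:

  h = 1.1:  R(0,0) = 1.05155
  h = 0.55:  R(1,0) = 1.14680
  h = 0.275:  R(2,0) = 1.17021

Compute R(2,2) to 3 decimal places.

1.178

Richardson extrapolation on the trapezoidal column (denominator 4−1=3):
R(1,1) = 1.14680 + (1.14680 − 1.05155)/3 = 1.17855
R(2,1) = (4·1.17021 − 1.14680) / 3 = 1.17801
R(2,2) = (16·1.17801 − 1.17855) / 15 = 1.17797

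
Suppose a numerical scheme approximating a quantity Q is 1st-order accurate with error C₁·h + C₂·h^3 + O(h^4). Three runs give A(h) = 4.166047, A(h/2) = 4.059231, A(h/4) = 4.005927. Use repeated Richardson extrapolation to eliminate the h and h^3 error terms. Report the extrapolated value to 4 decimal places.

First eliminate the h term (factor 2^1 = 2):
  B₁ = (2·4.059231 − 4.166047)/1 = 3.952415
  B₂ = (2·4.005927 − 4.059231)/1 = 3.952623
Then eliminate the h^3 term (factor 2^3 = 8):
  (8·3.952623 − 3.952415)/7 = 3.952653

3.9527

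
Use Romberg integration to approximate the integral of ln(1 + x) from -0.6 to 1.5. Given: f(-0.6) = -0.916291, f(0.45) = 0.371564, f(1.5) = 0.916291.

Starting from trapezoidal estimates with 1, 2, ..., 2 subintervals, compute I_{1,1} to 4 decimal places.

0.5202

I_{0,0} (trapezoid, 1 panel, h=2.1000): 0.000000
I_{1,0} (trapezoid, 2 panels, h=1.0500): 0.390142
I_{1,1} = 0.390142 + (0.390142 − 0.000000)/3 = 0.520189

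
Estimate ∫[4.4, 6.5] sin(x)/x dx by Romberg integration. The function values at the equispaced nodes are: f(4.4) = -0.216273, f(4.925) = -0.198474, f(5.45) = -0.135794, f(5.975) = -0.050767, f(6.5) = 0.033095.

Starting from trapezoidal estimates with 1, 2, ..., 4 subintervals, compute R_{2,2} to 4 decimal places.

-0.2540

R_{0,0} (trapezoid, 1 panel, h=2.1000): -0.192337
R_{1,0} (trapezoid, 2 panels, h=1.0500): -0.238752
R_{2,0} (trapezoid, 4 panels, h=0.5250): -0.250228
R_{1,1} = -0.238752 + (-0.238752 − (-0.192337))/3 = -0.254224
R_{2,1} = -0.250228 + (-0.250228 − (-0.238752))/3 = -0.254053
R_{2,2} = -0.254053 + (-0.254053 − (-0.254224))/15 = -0.254042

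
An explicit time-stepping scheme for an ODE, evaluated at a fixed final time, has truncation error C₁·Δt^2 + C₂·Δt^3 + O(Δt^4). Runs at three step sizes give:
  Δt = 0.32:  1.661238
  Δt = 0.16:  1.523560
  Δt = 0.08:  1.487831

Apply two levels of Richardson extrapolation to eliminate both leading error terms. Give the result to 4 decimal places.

1.4757

First eliminate the Δt^2 term (factor 2^2 = 4):
  B₁ = (4·1.523560 − 1.661238)/3 = 1.477667
  B₂ = (4·1.487831 − 1.523560)/3 = 1.475921
Then eliminate the Δt^3 term (factor 2^3 = 8):
  (8·1.475921 − 1.477667)/7 = 1.475672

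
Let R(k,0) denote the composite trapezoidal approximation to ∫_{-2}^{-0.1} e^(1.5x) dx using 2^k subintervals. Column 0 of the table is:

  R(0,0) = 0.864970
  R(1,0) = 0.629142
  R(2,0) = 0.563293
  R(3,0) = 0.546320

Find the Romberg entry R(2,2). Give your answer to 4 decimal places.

0.5407

R(1,1) = (4·0.629142 − 0.864970) / 3 = 0.550533
R(2,1) = (4·0.563293 − 0.629142) / 3 = 0.541343
R(2,2) = (16·0.541343 − 0.550533) / 15 = 0.540730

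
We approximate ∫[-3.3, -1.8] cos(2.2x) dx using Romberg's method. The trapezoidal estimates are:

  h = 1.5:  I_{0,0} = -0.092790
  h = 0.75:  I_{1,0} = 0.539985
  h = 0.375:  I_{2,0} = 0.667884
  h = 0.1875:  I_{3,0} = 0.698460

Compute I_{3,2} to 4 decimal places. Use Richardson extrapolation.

Richardson extrapolation on the trapezoidal column (denominator 4−1=3):
I_{2,1} = (4·0.667884 − 0.539985) / 3 = 0.710517
I_{3,1} = (4·0.698460 − 0.667884) / 3 = 0.708652
I_{3,2} = (16·0.708652 − 0.710517) / 15 = 0.708528

0.7085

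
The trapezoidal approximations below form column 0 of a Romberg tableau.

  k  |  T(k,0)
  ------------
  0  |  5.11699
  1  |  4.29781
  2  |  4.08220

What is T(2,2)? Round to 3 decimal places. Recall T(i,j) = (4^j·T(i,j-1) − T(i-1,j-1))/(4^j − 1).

4.009

Richardson extrapolation on the trapezoidal column (denominator 4−1=3):
T(1,1) = (4·4.29781 − 5.11699) / 3 = 4.02475
T(2,1) = (4·4.08220 − 4.29781) / 3 = 4.01033
T(2,2) = (16·4.01033 − 4.02475) / 15 = 4.00937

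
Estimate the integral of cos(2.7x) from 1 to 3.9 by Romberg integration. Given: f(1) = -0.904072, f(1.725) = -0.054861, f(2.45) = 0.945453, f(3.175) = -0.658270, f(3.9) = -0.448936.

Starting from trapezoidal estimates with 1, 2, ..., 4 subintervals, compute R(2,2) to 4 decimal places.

-0.6749

R(0,0) (trapezoid, 1 panel, h=2.9000): -1.961862
R(1,0) (trapezoid, 2 panels, h=1.4500): 0.389976
R(2,0) (trapezoid, 4 panels, h=0.7250): -0.322032
R(1,1) = 0.389976 + (0.389976 − (-1.961862))/3 = 1.173922
R(2,1) = -0.322032 + (-0.322032 − 0.389976)/3 = -0.559368
R(2,2) = -0.559368 + (-0.559368 − 1.173922)/15 = -0.674921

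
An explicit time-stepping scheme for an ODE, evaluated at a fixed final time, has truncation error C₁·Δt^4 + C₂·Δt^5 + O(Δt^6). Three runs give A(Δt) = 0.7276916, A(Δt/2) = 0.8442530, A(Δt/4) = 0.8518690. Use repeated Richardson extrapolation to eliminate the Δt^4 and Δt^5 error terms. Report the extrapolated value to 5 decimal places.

First eliminate the Δt^4 term (factor 2^4 = 16):
  B₁ = (16·0.8442530 − 0.7276916)/15 = 0.8520238
  B₂ = (16·0.8518690 − 0.8442530)/15 = 0.8523767
Then eliminate the Δt^5 term (factor 2^5 = 32):
  (32·0.8523767 − 0.8520238)/31 = 0.8523881

0.85239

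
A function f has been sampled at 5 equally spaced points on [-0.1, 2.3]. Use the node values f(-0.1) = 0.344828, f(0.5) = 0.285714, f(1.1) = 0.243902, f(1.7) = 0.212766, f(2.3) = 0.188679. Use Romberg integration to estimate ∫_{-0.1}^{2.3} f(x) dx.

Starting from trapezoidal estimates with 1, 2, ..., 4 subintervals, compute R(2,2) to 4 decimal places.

R(0,0) (trapezoid, 1 panel, h=2.4000): 0.640208
R(1,0) (trapezoid, 2 panels, h=1.2000): 0.612787
R(2,0) (trapezoid, 4 panels, h=0.6000): 0.605481
R(1,1) = 0.612787 + (0.612787 − 0.640208)/3 = 0.603647
R(2,1) = 0.605481 + (0.605481 − 0.612787)/3 = 0.603046
R(2,2) = 0.603046 + (0.603046 − 0.603647)/15 = 0.603006

0.6030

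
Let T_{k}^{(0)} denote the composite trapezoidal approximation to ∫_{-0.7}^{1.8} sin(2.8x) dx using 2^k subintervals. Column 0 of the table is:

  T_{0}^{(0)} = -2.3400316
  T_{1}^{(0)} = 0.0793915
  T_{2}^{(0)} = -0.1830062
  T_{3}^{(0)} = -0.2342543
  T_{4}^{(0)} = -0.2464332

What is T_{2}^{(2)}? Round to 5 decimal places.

-0.34756

T_{1}^{(1)} = (4·0.0793915 − (-2.3400316)) / 3 = 0.8858659
T_{2}^{(1)} = -0.1830062 + (-0.1830062 − 0.0793915)/3 = -0.2704721
T_{2}^{(2)} = -0.2704721 + (-0.2704721 − 0.8858659)/15 = -0.3475613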